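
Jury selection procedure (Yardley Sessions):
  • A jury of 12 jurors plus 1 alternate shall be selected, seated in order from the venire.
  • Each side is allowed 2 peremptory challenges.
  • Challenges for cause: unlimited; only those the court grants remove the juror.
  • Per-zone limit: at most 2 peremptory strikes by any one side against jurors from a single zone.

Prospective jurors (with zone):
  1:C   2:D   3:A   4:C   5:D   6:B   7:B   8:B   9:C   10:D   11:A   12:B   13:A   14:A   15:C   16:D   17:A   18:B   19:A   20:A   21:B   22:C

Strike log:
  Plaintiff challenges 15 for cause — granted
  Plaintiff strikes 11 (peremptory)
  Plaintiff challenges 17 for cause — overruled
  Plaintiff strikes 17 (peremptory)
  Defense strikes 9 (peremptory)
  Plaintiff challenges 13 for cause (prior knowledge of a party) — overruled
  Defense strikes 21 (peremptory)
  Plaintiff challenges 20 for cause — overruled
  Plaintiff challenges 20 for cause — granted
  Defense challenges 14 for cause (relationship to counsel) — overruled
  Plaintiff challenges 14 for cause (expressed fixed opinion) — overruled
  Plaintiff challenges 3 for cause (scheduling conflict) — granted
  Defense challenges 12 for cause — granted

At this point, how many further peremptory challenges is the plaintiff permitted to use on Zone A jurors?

Plaintiff peremptories so far: #11, #17 — 2 of 2 used, 0 left overall.
Against Zone A: #11, #17 — 2 used; per-zone cap 2 leaves 0.
Binding limit: min(0, 0) = 0.

0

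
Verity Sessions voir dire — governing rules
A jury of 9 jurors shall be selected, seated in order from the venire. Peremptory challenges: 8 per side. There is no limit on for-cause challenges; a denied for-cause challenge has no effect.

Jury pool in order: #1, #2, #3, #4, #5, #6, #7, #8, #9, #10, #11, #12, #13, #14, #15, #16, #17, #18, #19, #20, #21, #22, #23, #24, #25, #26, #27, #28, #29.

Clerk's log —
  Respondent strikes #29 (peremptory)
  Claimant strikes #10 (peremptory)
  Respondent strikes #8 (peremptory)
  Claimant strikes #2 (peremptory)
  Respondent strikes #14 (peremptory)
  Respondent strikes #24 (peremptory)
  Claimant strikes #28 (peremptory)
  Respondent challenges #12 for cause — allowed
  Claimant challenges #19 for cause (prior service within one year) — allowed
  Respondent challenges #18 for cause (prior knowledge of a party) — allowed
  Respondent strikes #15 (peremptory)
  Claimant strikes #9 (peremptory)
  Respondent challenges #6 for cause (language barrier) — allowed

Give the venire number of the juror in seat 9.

17

Removed: #2, #6, #8, #9, #10, #12, #14, #15, #18, #19, #24, #28, #29.
Filling seats in venire order through position 9: #1, #3, #4, #5, #7, #11, #13, #16, #17.
So seat 9 is #17.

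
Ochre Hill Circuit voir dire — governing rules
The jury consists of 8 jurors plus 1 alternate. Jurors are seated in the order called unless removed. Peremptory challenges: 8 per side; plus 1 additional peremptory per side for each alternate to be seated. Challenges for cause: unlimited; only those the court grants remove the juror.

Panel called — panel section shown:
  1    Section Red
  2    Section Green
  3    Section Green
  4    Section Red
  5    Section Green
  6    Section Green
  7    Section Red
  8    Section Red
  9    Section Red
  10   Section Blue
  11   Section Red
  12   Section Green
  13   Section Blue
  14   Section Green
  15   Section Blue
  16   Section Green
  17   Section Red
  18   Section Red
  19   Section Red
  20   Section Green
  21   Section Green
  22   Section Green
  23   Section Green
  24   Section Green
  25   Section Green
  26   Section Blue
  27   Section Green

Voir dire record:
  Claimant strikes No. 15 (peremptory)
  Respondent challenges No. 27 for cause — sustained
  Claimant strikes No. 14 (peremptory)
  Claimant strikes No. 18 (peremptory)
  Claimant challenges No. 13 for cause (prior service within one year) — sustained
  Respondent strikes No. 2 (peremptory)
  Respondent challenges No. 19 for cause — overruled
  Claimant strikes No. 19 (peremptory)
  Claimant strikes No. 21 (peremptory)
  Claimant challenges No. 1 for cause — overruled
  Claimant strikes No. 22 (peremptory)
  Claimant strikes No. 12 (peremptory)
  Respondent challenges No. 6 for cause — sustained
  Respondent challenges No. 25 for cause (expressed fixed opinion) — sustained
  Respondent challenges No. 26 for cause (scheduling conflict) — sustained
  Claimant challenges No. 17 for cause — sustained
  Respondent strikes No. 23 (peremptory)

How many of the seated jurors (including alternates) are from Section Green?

2

Removed: #2, #6, #12, #13, #14, #15, #17, #18, #19, #21, #22, #23, #25, #26, #27.
Seated (9 incl. alternates): #1, #3, #4, #5, #7, #8, #9, #10, #11.
Of those, in Section Green: #3, #5 → 2.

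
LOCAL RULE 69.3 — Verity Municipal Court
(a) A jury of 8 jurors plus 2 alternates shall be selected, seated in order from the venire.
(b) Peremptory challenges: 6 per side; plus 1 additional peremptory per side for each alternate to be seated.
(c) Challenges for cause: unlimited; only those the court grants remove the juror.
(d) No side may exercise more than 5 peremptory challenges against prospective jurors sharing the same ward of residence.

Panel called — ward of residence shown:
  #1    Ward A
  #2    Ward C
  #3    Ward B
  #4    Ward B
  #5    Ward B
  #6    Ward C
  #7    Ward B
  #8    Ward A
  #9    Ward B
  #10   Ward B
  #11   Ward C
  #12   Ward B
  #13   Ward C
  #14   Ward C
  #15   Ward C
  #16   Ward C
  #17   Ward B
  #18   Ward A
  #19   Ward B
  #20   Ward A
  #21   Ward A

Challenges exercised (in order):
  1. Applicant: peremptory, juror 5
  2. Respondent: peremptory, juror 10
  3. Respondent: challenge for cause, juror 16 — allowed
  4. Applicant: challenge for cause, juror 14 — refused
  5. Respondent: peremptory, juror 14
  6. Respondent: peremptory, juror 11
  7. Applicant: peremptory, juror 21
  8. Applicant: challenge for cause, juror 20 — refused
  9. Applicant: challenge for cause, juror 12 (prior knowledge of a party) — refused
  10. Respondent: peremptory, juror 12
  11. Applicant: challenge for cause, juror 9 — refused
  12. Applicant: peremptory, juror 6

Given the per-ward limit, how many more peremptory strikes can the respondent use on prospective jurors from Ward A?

Respondent peremptories so far: #10, #14, #11, #12 — 4 of 8 used, 4 left overall.
Against Ward A: none yet — per-ward cap 5 leaves 5.
Binding limit: min(4, 5) = 4.

4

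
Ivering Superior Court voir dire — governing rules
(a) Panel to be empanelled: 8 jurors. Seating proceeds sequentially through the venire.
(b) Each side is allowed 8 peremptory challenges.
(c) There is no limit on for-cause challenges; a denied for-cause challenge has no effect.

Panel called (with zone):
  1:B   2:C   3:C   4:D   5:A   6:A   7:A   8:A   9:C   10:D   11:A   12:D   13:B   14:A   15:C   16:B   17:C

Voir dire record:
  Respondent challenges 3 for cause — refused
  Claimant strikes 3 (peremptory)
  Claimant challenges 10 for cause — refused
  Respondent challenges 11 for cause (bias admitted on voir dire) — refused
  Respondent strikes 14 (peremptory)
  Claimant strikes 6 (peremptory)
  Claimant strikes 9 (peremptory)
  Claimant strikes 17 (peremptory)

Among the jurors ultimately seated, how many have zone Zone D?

Removed: #3, #6, #9, #14, #17.
Seated jurors 1–8: #1, #2, #4, #5, #7, #8, #10, #11.
Of those, in Zone D: #4, #10 → 2.

2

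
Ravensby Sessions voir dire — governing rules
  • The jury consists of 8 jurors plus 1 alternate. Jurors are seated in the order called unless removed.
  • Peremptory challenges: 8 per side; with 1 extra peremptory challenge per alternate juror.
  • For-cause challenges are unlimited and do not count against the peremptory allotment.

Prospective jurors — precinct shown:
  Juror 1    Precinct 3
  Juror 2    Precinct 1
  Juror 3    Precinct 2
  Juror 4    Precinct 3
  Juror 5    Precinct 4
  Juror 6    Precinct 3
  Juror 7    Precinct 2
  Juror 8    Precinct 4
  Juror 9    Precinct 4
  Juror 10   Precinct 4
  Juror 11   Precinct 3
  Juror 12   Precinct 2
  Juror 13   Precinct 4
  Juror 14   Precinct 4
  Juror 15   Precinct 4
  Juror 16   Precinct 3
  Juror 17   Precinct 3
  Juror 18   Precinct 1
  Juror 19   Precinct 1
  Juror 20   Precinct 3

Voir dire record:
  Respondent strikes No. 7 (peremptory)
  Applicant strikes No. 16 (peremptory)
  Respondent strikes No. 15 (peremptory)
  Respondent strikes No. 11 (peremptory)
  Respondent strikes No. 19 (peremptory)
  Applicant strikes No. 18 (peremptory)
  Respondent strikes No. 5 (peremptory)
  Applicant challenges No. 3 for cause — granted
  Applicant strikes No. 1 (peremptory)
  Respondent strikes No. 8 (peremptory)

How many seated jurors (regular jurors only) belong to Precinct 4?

Removed: #1, #3, #5, #7, #8, #11, #15, #16, #18, #19.
Seated jurors 1–8: #2, #4, #6, #9, #10, #12, #13, #14 (alternates #17 not counted).
Of those, in Precinct 4: #9, #10, #13, #14 → 4.

4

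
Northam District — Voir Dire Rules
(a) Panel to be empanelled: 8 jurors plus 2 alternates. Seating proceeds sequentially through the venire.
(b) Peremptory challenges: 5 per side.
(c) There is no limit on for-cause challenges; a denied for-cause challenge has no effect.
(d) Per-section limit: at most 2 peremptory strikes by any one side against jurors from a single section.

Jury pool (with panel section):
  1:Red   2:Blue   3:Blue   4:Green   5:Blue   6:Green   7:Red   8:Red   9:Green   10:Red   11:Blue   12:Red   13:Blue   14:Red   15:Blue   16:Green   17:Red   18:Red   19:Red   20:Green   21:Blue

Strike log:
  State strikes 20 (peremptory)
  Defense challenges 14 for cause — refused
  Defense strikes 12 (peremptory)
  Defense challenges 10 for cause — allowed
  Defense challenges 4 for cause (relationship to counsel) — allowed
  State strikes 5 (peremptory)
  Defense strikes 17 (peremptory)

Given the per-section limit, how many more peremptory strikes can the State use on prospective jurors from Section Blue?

1

State peremptories so far: #20, #5 — 2 of 5 used, 3 left overall.
Against Section Blue: #5 — 1 used; per-section cap 2 leaves 1.
Binding limit: min(3, 1) = 1.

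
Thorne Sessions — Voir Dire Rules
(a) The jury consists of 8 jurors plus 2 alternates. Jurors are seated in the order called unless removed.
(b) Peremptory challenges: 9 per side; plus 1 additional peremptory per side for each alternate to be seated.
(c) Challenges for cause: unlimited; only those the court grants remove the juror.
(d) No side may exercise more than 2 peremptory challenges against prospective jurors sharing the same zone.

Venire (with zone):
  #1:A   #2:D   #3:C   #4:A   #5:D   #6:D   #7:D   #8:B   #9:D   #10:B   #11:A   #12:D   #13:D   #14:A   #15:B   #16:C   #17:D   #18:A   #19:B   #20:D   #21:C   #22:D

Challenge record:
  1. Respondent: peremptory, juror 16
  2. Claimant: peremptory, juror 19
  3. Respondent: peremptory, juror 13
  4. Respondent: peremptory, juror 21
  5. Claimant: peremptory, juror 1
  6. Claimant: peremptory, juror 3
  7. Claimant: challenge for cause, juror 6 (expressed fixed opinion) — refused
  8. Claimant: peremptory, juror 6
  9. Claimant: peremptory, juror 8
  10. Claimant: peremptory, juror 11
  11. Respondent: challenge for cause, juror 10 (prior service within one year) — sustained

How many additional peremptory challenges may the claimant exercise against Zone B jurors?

Claimant peremptories so far: #19, #1, #3, #6, #8, #11 — 6 of 11 used, 5 left overall.
Against Zone B: #19, #8 — 2 used; per-zone cap 2 leaves 0.
Binding limit: min(5, 0) = 0.

0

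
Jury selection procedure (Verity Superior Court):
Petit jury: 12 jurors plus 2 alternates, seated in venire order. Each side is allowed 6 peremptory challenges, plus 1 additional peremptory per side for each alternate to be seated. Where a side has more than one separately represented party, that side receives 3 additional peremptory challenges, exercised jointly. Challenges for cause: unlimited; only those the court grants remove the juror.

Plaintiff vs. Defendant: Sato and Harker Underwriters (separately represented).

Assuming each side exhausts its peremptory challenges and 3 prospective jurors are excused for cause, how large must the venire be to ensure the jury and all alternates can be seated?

36

Seats to fill: 12 + 2 alternates = 14.
Peremptories — Plaintiff: 6 + 1×2 = 8; Defendant: 6 + 1×2 + 3 = 11; total 19.
For-cause removals: 3.
Minimum venire: 14 + 19 + 3 = 36.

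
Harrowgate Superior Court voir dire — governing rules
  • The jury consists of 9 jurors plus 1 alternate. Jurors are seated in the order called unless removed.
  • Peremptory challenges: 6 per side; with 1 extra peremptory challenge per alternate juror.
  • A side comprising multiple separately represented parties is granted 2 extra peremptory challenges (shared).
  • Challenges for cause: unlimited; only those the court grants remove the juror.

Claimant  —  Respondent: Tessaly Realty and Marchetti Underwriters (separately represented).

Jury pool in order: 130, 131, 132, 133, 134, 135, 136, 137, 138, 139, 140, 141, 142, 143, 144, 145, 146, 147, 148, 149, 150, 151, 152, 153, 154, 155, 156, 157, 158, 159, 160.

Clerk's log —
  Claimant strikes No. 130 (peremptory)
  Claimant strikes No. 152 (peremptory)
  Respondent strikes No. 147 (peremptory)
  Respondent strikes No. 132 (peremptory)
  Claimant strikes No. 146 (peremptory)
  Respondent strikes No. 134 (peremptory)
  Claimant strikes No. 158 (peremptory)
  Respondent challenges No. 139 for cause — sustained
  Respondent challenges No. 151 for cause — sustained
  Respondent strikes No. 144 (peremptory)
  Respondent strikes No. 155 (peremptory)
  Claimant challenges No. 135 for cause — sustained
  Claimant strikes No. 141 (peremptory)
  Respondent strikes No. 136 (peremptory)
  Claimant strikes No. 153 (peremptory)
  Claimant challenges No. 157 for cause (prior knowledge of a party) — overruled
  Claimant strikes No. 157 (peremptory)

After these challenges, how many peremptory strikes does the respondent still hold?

3

Respondent allotment: 6 base + 1 × 1 alternate + 2 multi-party = 9.
Respondent peremptories used: #147, #132, #134, #144, #155, #136 — 6 (for-cause on #139, #151 don't count).
Remaining: 9 − 6 = 3.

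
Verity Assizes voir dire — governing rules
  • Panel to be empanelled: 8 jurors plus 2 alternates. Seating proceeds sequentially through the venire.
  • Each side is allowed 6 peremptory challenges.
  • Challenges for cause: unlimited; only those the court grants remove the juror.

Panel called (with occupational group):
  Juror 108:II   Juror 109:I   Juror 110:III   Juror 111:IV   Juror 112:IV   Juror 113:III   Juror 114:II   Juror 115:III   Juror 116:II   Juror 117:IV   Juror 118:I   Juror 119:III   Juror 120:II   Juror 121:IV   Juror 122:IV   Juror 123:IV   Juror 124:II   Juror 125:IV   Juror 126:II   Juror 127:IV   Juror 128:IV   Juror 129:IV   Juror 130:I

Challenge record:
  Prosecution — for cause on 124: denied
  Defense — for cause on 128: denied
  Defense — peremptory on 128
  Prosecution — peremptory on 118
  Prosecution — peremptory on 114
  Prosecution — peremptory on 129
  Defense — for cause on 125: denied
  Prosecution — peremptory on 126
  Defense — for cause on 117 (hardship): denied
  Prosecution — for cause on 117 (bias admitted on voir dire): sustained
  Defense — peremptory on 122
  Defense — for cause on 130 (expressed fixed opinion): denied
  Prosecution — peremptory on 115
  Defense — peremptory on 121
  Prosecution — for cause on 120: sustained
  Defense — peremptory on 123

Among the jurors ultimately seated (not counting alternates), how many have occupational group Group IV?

2

Removed: #114, #115, #117, #118, #120, #121, #122, #123, #126, #128, #129.
Seated jurors 1–8: #108, #109, #110, #111, #112, #113, #116, #119 (alternates #124, #125 not counted).
Of those, in Group IV: #111, #112 → 2.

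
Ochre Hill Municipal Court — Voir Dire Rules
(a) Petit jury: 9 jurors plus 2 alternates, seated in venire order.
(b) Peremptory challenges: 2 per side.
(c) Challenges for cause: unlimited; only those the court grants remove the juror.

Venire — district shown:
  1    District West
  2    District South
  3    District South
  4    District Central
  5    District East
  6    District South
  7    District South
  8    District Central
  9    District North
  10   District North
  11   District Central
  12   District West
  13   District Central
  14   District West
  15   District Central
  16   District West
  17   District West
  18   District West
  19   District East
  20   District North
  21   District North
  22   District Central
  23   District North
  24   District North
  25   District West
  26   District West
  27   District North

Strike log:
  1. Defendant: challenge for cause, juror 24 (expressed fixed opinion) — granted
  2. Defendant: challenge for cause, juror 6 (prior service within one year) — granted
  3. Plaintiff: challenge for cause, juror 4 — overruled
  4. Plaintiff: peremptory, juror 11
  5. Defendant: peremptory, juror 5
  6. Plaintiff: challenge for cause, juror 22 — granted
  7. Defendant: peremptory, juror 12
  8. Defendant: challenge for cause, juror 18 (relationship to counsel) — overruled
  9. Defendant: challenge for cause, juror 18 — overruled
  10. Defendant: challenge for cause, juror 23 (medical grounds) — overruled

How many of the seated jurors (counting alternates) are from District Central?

4

Removed: #5, #6, #11, #12, #22, #24.
Seated (11 incl. alternates): #1, #2, #3, #4, #7, #8, #9, #10, #13, #14, #15.
Of those, in District Central: #4, #8, #13, #15 → 4.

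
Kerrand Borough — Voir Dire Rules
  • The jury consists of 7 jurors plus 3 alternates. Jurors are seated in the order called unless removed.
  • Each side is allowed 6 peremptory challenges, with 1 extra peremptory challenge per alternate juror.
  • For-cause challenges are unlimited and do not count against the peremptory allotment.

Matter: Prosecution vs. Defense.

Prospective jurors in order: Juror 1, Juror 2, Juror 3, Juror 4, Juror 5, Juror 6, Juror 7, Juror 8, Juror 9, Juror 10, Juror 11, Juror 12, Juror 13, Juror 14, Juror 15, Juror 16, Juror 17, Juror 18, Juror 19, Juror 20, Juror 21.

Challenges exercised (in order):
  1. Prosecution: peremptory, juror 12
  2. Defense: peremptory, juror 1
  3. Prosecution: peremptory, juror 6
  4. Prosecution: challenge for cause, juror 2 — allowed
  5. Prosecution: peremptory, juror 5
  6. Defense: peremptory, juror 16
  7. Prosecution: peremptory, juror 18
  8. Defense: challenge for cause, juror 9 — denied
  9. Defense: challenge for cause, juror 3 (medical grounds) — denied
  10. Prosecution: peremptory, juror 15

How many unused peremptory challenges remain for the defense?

Defense allotment: 6 base + 1 × 3 alternates = 9.
Defense peremptories used: #1, #16 — 2 (for-cause on #9, #3 don't count).
Remaining: 9 − 2 = 7.

7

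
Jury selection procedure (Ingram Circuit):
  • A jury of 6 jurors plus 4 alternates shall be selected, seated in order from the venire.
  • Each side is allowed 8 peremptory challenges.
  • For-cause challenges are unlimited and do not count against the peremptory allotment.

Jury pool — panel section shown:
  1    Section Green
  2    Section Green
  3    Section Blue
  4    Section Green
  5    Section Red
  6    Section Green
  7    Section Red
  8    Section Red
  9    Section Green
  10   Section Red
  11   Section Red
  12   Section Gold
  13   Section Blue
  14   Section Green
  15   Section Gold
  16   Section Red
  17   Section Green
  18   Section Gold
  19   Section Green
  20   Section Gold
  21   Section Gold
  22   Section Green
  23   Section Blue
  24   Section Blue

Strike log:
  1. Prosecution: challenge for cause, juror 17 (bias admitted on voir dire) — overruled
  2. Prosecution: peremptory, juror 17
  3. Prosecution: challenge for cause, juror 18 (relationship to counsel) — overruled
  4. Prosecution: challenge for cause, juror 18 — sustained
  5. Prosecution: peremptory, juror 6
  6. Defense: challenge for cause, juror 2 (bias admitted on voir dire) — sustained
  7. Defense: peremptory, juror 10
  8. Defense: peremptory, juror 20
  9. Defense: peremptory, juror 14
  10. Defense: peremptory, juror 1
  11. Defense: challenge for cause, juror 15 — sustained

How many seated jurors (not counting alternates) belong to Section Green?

2

Removed: #1, #2, #6, #10, #14, #15, #17, #18, #20.
Seated jurors 1–6: #3, #4, #5, #7, #8, #9 (alternates #11, #12, #13, #16 not counted).
Of those, in Section Green: #4, #9 → 2.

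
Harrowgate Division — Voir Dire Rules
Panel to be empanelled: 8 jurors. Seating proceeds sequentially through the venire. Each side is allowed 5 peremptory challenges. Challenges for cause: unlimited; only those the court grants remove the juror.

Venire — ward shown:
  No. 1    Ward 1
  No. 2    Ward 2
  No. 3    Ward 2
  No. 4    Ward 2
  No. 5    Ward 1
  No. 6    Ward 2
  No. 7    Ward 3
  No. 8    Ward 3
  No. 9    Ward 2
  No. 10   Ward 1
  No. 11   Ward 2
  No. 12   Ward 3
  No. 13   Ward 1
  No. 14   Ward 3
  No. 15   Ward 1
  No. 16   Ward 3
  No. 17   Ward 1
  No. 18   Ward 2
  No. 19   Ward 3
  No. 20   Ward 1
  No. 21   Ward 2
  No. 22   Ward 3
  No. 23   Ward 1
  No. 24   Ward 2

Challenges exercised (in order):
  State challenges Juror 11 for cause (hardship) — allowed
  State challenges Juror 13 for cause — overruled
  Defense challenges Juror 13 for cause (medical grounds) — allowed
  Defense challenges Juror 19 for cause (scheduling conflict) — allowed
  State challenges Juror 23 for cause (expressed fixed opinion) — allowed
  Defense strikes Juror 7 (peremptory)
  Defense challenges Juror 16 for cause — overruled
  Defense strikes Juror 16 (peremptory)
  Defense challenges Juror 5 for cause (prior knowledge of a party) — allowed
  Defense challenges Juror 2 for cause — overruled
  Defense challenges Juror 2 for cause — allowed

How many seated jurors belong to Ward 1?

Removed: #2, #5, #7, #11, #13, #16, #19, #23.
Seated jurors 1–8: #1, #3, #4, #6, #8, #9, #10, #12.
Of those, in Ward 1: #1, #10 → 2.

2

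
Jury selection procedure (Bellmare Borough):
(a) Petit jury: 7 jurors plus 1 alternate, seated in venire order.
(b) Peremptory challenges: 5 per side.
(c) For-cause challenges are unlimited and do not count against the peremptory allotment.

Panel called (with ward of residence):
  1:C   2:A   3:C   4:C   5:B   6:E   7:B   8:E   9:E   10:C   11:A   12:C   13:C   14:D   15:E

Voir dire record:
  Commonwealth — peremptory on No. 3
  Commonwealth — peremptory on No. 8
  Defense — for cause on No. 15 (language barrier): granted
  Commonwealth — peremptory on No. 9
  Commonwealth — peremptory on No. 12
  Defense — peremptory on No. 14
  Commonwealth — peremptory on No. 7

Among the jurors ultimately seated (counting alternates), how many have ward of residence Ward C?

Removed: #3, #7, #8, #9, #12, #14, #15.
Seated (8 incl. alternates): #1, #2, #4, #5, #6, #10, #11, #13.
Of those, in Ward C: #1, #4, #10, #13 → 4.

4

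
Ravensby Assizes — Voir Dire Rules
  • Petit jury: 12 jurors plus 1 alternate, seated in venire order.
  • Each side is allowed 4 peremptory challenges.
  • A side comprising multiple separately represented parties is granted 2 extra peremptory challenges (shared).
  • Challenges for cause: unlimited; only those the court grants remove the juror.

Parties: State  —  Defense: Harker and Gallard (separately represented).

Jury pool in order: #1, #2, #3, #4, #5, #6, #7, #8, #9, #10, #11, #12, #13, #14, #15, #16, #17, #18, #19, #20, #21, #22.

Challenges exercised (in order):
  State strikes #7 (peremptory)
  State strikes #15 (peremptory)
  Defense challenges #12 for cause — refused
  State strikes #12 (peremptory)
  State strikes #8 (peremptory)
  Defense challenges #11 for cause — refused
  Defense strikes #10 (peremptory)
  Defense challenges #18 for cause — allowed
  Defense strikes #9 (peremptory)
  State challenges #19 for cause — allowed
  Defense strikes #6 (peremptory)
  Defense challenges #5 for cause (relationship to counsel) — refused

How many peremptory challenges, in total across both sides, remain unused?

3

State allotment: 4. Defense allotment: 4 base + 2 multi-party = 6.
State peremptories used: #7, #15, #12, #8 — 4 (the for-cause on #19 doesn't count).
Defense peremptories used: #10, #9, #6 — 3 (for-cause on #12, #11, #18, #5 don't count).
Remaining: (4 − 4) + (6 − 3) = 3.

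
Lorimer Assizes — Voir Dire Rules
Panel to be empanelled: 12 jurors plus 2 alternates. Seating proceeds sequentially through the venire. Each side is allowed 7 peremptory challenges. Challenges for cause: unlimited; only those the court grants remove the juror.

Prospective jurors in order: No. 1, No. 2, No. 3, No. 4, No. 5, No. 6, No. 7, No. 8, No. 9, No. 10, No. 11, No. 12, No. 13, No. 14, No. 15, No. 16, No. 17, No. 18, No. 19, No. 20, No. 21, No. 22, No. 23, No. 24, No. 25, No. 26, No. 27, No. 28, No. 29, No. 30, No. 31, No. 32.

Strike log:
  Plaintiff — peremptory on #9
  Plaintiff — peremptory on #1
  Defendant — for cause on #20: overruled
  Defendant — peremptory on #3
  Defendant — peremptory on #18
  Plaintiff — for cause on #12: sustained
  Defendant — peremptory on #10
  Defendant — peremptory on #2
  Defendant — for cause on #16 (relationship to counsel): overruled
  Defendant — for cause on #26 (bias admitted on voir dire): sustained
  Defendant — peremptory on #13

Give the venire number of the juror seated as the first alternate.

Removed: #1, #2, #3, #9, #10, #12, #13, #18, #26. (#16, #20 stay — for-cause denied.)
Filling seats in venire order through position 13: #4, #5, #6, #7, #8, #11, #14, #15, #16, #17, #19, #20, #21.
So alternate 1 is #21.

21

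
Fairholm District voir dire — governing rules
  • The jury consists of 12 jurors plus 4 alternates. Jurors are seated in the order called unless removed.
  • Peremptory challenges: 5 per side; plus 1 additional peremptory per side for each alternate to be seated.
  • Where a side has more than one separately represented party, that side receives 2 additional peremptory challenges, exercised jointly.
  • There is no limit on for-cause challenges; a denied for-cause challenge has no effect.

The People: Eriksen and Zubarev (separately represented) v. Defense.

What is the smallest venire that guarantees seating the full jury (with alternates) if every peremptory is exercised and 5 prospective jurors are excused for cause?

41

Seats to fill: 12 + 4 alternates = 16.
Peremptories — The People: 5 + 1×4 + 2 = 11; Defense: 5 + 1×4 = 9; total 20.
For-cause removals: 5.
Minimum venire: 16 + 20 + 5 = 41.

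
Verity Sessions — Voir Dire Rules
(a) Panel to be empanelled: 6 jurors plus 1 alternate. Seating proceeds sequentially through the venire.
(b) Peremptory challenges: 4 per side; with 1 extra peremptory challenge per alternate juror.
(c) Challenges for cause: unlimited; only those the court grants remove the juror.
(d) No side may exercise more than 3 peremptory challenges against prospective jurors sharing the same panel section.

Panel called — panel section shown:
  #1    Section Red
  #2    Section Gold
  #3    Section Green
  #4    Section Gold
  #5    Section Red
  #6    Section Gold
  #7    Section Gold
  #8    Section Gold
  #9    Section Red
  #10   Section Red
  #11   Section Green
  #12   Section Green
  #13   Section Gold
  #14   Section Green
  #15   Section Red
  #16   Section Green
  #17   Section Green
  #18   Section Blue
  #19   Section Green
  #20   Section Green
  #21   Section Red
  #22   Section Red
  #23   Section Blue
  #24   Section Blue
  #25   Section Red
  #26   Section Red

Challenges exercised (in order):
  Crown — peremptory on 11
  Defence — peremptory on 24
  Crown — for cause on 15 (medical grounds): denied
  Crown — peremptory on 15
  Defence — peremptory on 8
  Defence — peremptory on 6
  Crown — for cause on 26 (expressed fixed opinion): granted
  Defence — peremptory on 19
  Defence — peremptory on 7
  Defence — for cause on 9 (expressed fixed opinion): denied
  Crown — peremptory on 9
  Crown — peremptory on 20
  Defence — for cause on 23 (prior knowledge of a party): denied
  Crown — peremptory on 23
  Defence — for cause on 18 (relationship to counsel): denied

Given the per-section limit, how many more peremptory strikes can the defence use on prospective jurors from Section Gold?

0

Defence peremptories so far: #24, #8, #6, #19, #7 — 5 of 5 used, 0 left overall.
Against Section Gold: #8, #6, #7 — 3 used; per-section cap 3 leaves 0.
Binding limit: min(0, 0) = 0.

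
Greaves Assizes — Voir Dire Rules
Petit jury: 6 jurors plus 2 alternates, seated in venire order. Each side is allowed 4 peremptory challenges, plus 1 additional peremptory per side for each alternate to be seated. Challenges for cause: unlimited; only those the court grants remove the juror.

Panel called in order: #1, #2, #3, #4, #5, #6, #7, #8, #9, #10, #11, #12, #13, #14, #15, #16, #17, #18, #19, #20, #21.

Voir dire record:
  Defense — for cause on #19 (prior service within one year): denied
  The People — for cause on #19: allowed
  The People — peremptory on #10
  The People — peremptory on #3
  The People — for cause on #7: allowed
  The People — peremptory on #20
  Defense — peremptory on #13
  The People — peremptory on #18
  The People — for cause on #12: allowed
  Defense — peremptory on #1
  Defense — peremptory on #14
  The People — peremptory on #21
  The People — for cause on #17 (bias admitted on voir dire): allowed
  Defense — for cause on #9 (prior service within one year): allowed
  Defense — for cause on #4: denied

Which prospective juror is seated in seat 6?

Removed: #1, #3, #7, #9, #10, #12, #13, #14, #17, #18, #19, #20, #21. (#4 stays — for-cause denied.)
Filling seats in venire order through position 6: #2, #4, #5, #6, #8, #11.
So seat 6 is #11.

11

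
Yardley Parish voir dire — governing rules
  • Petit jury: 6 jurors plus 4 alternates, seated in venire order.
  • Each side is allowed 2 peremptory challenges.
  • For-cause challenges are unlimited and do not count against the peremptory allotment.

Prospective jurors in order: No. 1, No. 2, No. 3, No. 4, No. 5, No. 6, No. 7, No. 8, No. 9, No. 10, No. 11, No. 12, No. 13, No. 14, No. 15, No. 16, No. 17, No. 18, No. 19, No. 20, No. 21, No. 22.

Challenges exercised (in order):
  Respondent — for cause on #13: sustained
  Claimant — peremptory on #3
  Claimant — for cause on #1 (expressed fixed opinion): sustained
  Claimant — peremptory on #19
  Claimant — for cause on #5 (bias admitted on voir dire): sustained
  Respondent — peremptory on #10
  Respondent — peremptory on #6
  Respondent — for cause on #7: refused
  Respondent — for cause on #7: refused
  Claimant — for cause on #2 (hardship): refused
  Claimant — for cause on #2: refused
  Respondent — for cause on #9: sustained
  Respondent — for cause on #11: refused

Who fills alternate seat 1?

Removed: #1, #3, #5, #6, #9, #10, #13, #19. (#2, #7, #11 stay — for-cause denied.)
Seating in order: seats 1–6 → #2, #4, #7, #8, #11, #12; alternates → #14, #15, #16, #17.
So alternate 1 is #14.

14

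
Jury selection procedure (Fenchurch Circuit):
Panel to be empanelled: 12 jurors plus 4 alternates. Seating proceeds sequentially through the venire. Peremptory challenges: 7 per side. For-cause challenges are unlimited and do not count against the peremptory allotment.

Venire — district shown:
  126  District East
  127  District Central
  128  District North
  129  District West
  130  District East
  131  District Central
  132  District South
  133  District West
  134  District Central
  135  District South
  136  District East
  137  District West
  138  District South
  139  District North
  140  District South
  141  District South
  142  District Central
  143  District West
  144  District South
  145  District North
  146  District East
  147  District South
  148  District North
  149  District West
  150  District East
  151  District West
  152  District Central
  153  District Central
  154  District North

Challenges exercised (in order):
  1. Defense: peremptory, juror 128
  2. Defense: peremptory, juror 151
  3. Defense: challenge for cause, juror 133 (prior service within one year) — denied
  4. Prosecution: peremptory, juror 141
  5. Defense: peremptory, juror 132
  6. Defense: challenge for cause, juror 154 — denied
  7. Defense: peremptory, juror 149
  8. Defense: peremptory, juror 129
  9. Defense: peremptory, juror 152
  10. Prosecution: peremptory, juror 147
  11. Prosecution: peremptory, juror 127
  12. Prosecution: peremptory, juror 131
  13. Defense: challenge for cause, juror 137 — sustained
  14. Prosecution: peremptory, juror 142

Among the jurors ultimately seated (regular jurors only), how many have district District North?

Removed: #127, #128, #129, #131, #132, #137, #141, #142, #147, #149, #151, #152.
Seated jurors 1–12: #126, #130, #133, #134, #135, #136, #138, #139, #140, #143, #144, #145 (alternates #146, #148, #150, #153 not counted).
Of those, in District North: #139, #145 → 2.

2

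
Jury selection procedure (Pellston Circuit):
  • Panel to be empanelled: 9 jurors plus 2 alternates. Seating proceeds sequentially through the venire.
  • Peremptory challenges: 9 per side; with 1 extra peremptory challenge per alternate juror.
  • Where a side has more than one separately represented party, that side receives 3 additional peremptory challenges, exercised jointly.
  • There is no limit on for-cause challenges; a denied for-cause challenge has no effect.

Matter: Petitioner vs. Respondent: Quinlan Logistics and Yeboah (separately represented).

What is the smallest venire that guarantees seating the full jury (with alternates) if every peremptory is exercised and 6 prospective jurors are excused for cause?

42

Seats to fill: 9 + 2 alternates = 11.
Peremptories — Petitioner: 9 + 1×2 = 11; Respondent: 9 + 1×2 + 3 = 14; total 25.
For-cause removals: 6.
Minimum venire: 11 + 25 + 6 = 42.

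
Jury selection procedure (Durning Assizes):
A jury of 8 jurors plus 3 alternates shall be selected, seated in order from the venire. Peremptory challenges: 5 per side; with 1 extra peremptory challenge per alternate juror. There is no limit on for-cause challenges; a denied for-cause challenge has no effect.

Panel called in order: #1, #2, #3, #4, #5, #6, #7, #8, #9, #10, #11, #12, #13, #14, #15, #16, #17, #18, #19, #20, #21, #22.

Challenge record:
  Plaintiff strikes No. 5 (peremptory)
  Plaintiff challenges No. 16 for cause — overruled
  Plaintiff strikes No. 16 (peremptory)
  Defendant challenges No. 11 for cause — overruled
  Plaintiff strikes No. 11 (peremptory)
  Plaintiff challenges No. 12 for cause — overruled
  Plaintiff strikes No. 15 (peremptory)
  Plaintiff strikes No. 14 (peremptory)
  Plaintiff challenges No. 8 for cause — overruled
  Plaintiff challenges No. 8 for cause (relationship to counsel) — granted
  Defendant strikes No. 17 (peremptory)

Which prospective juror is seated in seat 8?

10

Removed: #5, #8, #11, #14, #15, #16, #17. (#12 stays — for-cause denied.)
Filling seats in venire order through position 8: #1, #2, #3, #4, #6, #7, #9, #10.
So seat 8 is #10.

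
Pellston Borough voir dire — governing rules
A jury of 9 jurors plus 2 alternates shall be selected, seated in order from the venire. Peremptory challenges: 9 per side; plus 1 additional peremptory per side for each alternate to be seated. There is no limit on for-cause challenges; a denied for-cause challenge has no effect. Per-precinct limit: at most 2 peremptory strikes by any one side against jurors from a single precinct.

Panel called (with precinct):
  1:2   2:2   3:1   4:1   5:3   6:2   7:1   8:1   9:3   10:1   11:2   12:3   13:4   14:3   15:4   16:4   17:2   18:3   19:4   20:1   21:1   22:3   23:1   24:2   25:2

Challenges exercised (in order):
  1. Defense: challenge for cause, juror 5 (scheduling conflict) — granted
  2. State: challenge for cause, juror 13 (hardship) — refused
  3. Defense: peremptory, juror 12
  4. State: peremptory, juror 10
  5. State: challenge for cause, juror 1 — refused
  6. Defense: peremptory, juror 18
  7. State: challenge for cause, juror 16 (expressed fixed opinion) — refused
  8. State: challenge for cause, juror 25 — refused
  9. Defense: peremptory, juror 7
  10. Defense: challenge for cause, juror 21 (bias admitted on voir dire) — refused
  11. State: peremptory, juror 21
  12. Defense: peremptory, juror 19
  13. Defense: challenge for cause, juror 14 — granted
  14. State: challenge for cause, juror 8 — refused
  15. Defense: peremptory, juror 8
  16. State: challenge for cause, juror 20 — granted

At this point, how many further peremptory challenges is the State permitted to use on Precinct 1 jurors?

State peremptories so far: #10, #21 — 2 of 11 used, 9 left overall.
Against Precinct 1: #10, #21 — 2 used; per-precinct cap 2 leaves 0.
Binding limit: min(9, 0) = 0.

0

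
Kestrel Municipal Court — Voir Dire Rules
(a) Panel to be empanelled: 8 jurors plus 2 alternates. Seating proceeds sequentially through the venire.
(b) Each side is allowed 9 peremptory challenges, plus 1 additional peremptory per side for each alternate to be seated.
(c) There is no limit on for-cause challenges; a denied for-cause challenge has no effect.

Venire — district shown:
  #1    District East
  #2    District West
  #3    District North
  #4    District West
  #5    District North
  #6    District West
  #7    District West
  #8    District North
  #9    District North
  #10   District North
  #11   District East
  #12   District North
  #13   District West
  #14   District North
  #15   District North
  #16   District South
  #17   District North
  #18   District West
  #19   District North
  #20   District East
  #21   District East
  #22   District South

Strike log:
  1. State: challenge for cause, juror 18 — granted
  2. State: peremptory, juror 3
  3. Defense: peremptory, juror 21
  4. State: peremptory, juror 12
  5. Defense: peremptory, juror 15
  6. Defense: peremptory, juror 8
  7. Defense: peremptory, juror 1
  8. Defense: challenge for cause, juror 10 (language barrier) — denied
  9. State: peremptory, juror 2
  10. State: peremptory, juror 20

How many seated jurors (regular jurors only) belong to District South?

Removed: #1, #2, #3, #8, #12, #15, #18, #20, #21.
Seated jurors 1–8: #4, #5, #6, #7, #9, #10, #11, #13 (alternates #14, #16 not counted).
None of those are in District South → 0.

0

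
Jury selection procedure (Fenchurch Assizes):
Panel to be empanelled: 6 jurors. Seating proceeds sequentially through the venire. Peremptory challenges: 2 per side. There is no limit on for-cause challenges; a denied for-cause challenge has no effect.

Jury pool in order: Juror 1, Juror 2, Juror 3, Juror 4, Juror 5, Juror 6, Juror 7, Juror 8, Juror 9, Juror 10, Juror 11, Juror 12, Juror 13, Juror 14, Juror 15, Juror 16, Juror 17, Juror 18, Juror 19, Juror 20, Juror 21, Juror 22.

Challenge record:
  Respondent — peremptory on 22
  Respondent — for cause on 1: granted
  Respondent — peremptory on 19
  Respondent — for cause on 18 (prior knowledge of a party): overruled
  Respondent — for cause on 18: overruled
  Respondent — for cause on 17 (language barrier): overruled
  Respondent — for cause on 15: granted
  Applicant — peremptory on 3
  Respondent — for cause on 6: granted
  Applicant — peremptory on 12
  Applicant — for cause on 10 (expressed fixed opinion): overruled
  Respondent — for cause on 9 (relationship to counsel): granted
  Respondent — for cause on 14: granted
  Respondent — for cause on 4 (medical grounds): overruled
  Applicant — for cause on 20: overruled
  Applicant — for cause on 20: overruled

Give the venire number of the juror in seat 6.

Removed: #1, #3, #6, #9, #12, #14, #15, #19, #22. (#4, #10, #17, #18, #20 stay — for-cause denied.)
Seating in order: seats 1–6 → #2, #4, #5, #7, #8, #10.
So seat 6 is #10.

10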